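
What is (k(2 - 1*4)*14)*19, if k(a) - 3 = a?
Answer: 266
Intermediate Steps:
k(a) = 3 + a
(k(2 - 1*4)*14)*19 = ((3 + (2 - 1*4))*14)*19 = ((3 + (2 - 4))*14)*19 = ((3 - 2)*14)*19 = (1*14)*19 = 14*19 = 266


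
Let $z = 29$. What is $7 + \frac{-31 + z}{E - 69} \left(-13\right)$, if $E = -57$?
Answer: $\frac{428}{63} \approx 6.7936$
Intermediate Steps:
$7 + \frac{-31 + z}{E - 69} \left(-13\right) = 7 + \frac{-31 + 29}{-57 - 69} \left(-13\right) = 7 + - \frac{2}{-126} \left(-13\right) = 7 + \left(-2\right) \left(- \frac{1}{126}\right) \left(-13\right) = 7 + \frac{1}{63} \left(-13\right) = 7 - \frac{13}{63} = \frac{428}{63}$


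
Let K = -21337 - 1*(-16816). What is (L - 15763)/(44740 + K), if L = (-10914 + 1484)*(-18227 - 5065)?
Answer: 219627797/40219 ≈ 5460.8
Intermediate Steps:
K = -4521 (K = -21337 + 16816 = -4521)
L = 219643560 (L = -9430*(-23292) = 219643560)
(L - 15763)/(44740 + K) = (219643560 - 15763)/(44740 - 4521) = 219627797/40219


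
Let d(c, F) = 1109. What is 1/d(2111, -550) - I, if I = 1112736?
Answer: -1234024223/1109 ≈ -1.1127e+6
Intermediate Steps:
1/d(2111, -550) - I = 1/1109 - 1*1112736 = 1/1109 - 1112736 = -1234024223/1109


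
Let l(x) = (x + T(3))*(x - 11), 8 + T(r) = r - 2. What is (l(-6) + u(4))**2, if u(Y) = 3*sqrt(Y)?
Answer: 51529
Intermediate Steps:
T(r) = -10 + r (T(r) = -8 + (r - 2) = -8 + (-2 + r) = -10 + r)
l(x) = (-11 + x)*(-7 + x) (l(x) = (x + (-10 + 3))*(x - 11) = (x - 7)*(-11 + x) = (-7 + x)*(-11 + x) = (-11 + x)*(-7 + x))
(l(-6) + u(4))**2 = ((77 + (-6)**2 - 18*(-6)) + 3*sqrt(4))**2 = ((77 + 36 + 108) + 3*2)**2 = (221 + 6)**2 = 227**2 = 51529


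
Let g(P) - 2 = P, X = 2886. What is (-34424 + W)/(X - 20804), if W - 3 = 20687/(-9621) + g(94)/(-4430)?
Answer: 366787760164/190920903885 ≈ 1.9212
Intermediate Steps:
g(P) = 2 + P
W = 17648032/21310515 (W = 3 + (20687/(-9621) + (2 + 94)/(-4430)) = 3 + (20687*(-1/9621) + 96*(-1/4430)) = 3 + (-20687/9621 - 48/2215) = 3 - 46283513/21310515 = 17648032/21310515 ≈ 0.82814)
(-34424 + W)/(X - 20804) = (-34424 + 17648032/21310515)/(2886 - 20804) = -733575520328/21310515/(-17918) = -733575520328/21310515*(-1/17918) = 366787760164/190920903885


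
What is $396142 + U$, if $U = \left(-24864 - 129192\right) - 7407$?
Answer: $234679$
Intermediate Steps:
$U = -161463$ ($U = -154056 - 7407 = -161463$)
$396142 + U = 396142 - 161463 = 234679$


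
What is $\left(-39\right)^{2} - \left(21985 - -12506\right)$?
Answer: $-32970$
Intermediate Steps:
$\left(-39\right)^{2} - \left(21985 - -12506\right) = 1521 - \left(21985 + 12506\right) = 1521 - 34491 = -32970$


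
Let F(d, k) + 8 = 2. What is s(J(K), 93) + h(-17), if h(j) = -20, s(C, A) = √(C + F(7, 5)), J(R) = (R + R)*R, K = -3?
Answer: -20 + 2*√3 ≈ -16.536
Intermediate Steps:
F(d, k) = -6 (F(d, k) = -8 + 2 = -6)
J(R) = 2*R² (J(R) = (2*R)*R = 2*R²)
s(C, A) = √(-6 + C) (s(C, A) = √(C - 6) = √(-6 + C))
s(J(K), 93) + h(-17) = √(-6 + 2*(-3)²) - 20 = √(-6 + 2*9) - 20 = √(-6 + 18) - 20 = √12 - 20 = 2*√3 - 20 = -20 + 2*√3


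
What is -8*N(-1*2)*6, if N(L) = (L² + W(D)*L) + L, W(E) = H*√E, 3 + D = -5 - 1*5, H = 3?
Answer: -96 + 288*I*√13 ≈ -96.0 + 1038.4*I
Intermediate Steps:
D = -13 (D = -3 + (-5 - 1*5) = -3 + (-5 - 5) = -3 - 10 = -13)
W(E) = 3*√E
N(L) = L + L² + 3*I*L*√13 (N(L) = (L² + (3*√(-13))*L) + L = (L² + (3*(I*√13))*L) + L = (L² + (3*I*√13)*L) + L = (L² + 3*I*L*√13) + L = L + L² + 3*I*L*√13)
-8*N(-1*2)*6 = -8*(-1*2)*(1 - 1*2 + 3*I*√13)*6 = -(-16)*(1 - 2 + 3*I*√13)*6 = -(-16)*(-1 + 3*I*√13)*6 = -8*(2 - 6*I*√13)*6 = (-16 + 48*I*√13)*6 = -96 + 288*I*√13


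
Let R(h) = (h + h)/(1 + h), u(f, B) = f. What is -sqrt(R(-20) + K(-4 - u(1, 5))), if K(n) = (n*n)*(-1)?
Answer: -I*sqrt(8265)/19 ≈ -4.7848*I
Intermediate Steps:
R(h) = 2*h/(1 + h) (R(h) = (2*h)/(1 + h) = 2*h/(1 + h))
K(n) = -n**2 (K(n) = n**2*(-1) = -n**2)
-sqrt(R(-20) + K(-4 - u(1, 5))) = -sqrt(2*(-20)/(1 - 20) - (-4 - 1*1)**2) = -sqrt(2*(-20)/(-19) - (-4 - 1)**2) = -sqrt(2*(-20)*(-1/19) - 1*(-5)**2) = -sqrt(40/19 - 1*25) = -sqrt(40/19 - 25) = -sqrt(-435/19) = -I*sqrt(8265)/19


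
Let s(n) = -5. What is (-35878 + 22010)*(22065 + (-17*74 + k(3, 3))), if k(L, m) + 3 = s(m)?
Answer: -288440532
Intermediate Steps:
k(L, m) = -8 (k(L, m) = -3 - 5 = -8)
(-35878 + 22010)*(22065 + (-17*74 + k(3, 3))) = (-35878 + 22010)*(22065 + (-17*74 - 8)) = -13868*(22065 + (-1258 - 8)) = -13868*(22065 - 1266) = -13868*20799 = -288440532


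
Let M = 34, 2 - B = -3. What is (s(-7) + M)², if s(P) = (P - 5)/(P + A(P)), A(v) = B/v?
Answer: 102400/81 ≈ 1264.2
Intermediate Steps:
B = 5 (B = 2 - 1*(-3) = 2 + 3 = 5)
A(v) = 5/v
s(P) = (-5 + P)/(P + 5/P) (s(P) = (P - 5)/(P + 5/P) = (-5 + P)/(P + 5/P))
(s(-7) + M)² = (-7*(-5 - 7)/(5 + (-7)²) + 34)² = (-7*(-12)/(5 + 49) + 34)² = (-7*(-12)/54 + 34)² = (-7*1/54*(-12) + 34)² = (14/9 + 34)² = (320/9)² = 102400/81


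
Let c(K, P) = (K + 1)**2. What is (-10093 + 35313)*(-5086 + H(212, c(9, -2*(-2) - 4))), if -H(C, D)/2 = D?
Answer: -133312920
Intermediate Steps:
c(K, P) = (1 + K)**2
H(C, D) = -2*D
(-10093 + 35313)*(-5086 + H(212, c(9, -2*(-2) - 4))) = (-10093 + 35313)*(-5086 - 2*(1 + 9)**2) = 25220*(-5086 - 2*10**2) = 25220*(-5086 - 2*100) = 25220*(-5086 - 200) = 25220*(-5286) = -133312920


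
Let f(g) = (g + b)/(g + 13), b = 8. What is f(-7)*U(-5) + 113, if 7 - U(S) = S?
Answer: 115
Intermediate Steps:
f(g) = (8 + g)/(13 + g) (f(g) = (g + 8)/(g + 13) = (8 + g)/(13 + g))
U(S) = 7 - S
f(-7)*U(-5) + 113 = ((8 - 7)/(13 - 7))*(7 - 1*(-5)) + 113 = (1/6)*(7 + 5) + 113 = ((⅙)*1)*12 + 113 = (⅙)*12 + 113 = 2 + 113 = 115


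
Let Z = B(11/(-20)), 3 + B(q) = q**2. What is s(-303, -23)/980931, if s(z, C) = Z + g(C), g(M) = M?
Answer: -10279/392372400 ≈ -2.6197e-5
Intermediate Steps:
B(q) = -3 + q**2
Z = -1079/400 (Z = -3 + (11/(-20))**2 = -3 + (11*(-1/20))**2 = -3 + (-11/20)**2 = -3 + 121/400 = -1079/400 ≈ -2.6975)
s(z, C) = -1079/400 + C
s(-303, -23)/980931 = (-1079/400 - 23)/980931 = -10279/400*1/980931 = -10279/392372400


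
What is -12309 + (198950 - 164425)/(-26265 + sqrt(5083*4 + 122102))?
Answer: -2830173332848/229902597 - 34525*sqrt(15826)/229902597 ≈ -12310.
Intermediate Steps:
-12309 + (198950 - 164425)/(-26265 + sqrt(5083*4 + 122102)) = -12309 + 34525/(-26265 + sqrt(20332 + 122102)) = -12309 + 34525/(-26265 + sqrt(142434)) = -12309 + 34525/(-26265 + 3*sqrt(15826))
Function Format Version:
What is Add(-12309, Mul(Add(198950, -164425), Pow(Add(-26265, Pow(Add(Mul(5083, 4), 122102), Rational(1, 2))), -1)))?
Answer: Add(Rational(-2830173332848, 229902597), Mul(Rational(-34525, 229902597), Pow(15826, Rational(1, 2)))) ≈ -12310.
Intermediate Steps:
Add(-12309, Mul(Add(198950, -164425), Pow(Add(-26265, Pow(Add(Mul(5083, 4), 122102), Rational(1, 2))), -1))) = Add(-12309, Mul(34525, Pow(Add(-26265, Pow(Add(20332, 122102), Rational(1, 2))), -1))) = Add(-12309, Mul(34525, Pow(Add(-26265, Pow(142434, Rational(1, 2))), -1))) = Add(-12309, Mul(34525, Pow(Add(-26265, Mul(3, Pow(15826, Rational(1, 2)))), -1)))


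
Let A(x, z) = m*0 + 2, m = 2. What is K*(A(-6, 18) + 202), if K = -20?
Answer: -4080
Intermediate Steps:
A(x, z) = 2 (A(x, z) = 2*0 + 2 = 0 + 2 = 2)
K*(A(-6, 18) + 202) = -20*(2 + 202) = -20*204 = -4080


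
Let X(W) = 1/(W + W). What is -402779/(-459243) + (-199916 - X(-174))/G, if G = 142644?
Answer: -1328432564237/2532985995024 ≈ -0.52445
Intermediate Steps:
X(W) = 1/(2*W)
-402779/(-459243) + (-199916 - X(-174))/G = -402779/(-459243) + (-199916 - 1/(2*(-174)))/142644 = -402779*(-1/459243) + (-199916 - (-1)/(2*174))*(1/142644) = 402779/459243 + (-199916 - 1*(-1/348))*(1/142644) = 402779/459243 + (-199916 + 1/348)*(1/142644) = 402779/459243 - 69570767/348*1/142644 = 402779/459243 - 69570767/49640112 = -1328432564237/2532985995024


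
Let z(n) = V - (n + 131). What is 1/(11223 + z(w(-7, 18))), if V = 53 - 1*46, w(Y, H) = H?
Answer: 1/11081 ≈ 9.0245e-5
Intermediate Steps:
V = 7 (V = 53 - 46 = 7)
z(n) = -124 - n (z(n) = 7 - (n + 131) = 7 - (131 + n) = 7 + (-131 - n) = -124 - n)
1/(11223 + z(w(-7, 18))) = 1/(11223 + (-124 - 1*18)) = 1/(11223 + (-124 - 18)) = 1/(11223 - 142) = 1/11081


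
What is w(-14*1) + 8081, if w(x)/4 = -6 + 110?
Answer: 8497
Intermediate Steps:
w(x) = 416 (w(x) = 4*(-6 + 110) = 4*104 = 416)
w(-14*1) + 8081 = 416 + 8081 = 8497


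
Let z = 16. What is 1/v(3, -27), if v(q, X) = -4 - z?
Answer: -1/20 ≈ -0.050000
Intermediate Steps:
v(q, X) = -20 (v(q, X) = -4 - 1*16 = -4 - 16 = -20)
1/v(3, -27) = 1/(-20) = -1/20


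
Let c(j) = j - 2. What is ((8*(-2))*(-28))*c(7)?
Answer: 2240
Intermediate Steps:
c(j) = -2 + j
((8*(-2))*(-28))*c(7) = ((8*(-2))*(-28))*(-2 + 7) = -16*(-28)*5 = 448*5 = 2240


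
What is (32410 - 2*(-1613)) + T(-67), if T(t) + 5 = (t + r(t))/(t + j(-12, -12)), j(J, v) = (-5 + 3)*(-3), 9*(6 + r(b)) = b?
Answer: 19562143/549 ≈ 35632.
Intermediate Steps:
r(b) = -6 + b/9
j(J, v) = 6 (j(J, v) = -2*(-3) = 6)
T(t) = -5 + (-6 + 10*t/9)/(6 + t) (T(t) = -5 + (t + (-6 + t/9))/(t + 6) = -5 + (-6 + 10*t/9)/(6 + t))
(32410 - 2*(-1613)) + T(-67) = (32410 - 2*(-1613)) + (-324 - 35*(-67))/(9*(6 - 67)) = (32410 + 3226) + (⅑)*(-324 + 2345)/(-61) = 35636 + (⅑)*(-1/61)*2021 = 35636 - 2021/549 = 19562143/549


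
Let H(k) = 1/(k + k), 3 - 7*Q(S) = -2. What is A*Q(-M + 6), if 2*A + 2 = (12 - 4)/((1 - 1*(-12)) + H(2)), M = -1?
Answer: -185/371 ≈ -0.49865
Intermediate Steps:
Q(S) = 5/7 (Q(S) = 3/7 - ⅐*(-2) = 3/7 + 2/7 = 5/7)
H(k) = 1/(2*k)
A = -37/53 (A = -1 + ((12 - 4)/((1 - 1*(-12)) + (½)/2))/2 = -1 + (8/((1 + 12) + (½)*(½)))/2 = -1 + (8/(13 + ¼))/2 = -1 + (8/(53/4))/2 = -1 + (8*(4/53))/2 = -1 + (½)*(32/53) = -1 + 16/53 = -37/53 ≈ -0.69811)
A*Q(-M + 6) = -37/53*5/7 = -185/371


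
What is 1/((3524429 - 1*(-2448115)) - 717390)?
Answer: 1/5255154 ≈ 1.9029e-7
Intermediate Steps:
1/((3524429 - 1*(-2448115)) - 717390) = 1/((3524429 + 2448115) - 717390) = 1/(5972544 - 717390) = 1/5255154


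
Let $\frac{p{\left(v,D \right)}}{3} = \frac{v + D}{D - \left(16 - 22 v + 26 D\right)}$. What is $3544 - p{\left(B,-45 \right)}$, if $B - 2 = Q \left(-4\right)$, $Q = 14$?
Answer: $\frac{279679}{79} \approx 3540.2$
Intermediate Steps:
$B = -54$ ($B = 2 + 14 \left(-4\right) = 2 - 56 = -54$)
$p{\left(v,D \right)} = \frac{3 \left(D + v\right)}{-16 - 25 D + 22 v}$ ($p{\left(v,D \right)} = 3 \frac{v + D}{D - \left(16 - 22 v + 26 D\right)} = 3 \frac{D + v}{D - \left(16 - 22 v + 26 D\right)} = 3 \frac{D + v}{-16 - 25 D + 22 v} = \frac{3 \left(D + v\right)}{-16 - 25 D + 22 v}$)
$3544 - p{\left(B,-45 \right)} = 3544 - \frac{3 \left(-45 - 54\right)}{-16 - -1125 + 22 \left(-54\right)} = 3544 - 3 \frac{1}{-16 + 1125 - 1188} \left(-99\right) = 3544 - 3 \frac{1}{-79} \left(-99\right) = 3544 - 3 \left(- \frac{1}{79}\right) \left(-99\right) = 3544 - \frac{297}{79} = \frac{279679}{79}$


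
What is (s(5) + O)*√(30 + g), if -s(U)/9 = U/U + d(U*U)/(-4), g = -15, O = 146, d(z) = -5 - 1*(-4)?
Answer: 539*√15/4 ≈ 521.88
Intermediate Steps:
d(z) = -1 (d(z) = -5 + 4 = -1)
s(U) = -45/4 (s(U) = -9*(U/U - 1/(-4)) = -9*(1 - 1*(-¼)) = -9*(1 + ¼) = -9*5/4 = -45/4)
(s(5) + O)*√(30 + g) = (-45/4 + 146)*√(30 - 15) = 539*√15/4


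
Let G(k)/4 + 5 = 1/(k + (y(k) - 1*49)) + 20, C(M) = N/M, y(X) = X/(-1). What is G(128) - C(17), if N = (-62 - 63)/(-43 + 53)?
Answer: 101049/1666 ≈ 60.654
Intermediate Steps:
N = -25/2 (N = -125/10 = -125*⅒ = -25/2 ≈ -12.500)
y(X) = -X (y(X) = X*(-1) = -X)
C(M) = -25/(2*M)
G(k) = 2936/49 (G(k) = -20 + 4*(1/(k + (-k - 1*49)) + 20) = -20 + 4*(1/(k + (-k - 49)) + 20) = -20 + 4*(1/(k + (-49 - k)) + 20) = -20 + 4*(1/(-49) + 20) = -20 + 4*(-1/49 + 20) = -20 + 4*(979/49) = -20 + 3916/49 = 2936/49)
G(128) - C(17) = 2936/49 - (-25)/(2*17) = 2936/49 - 1*(-25/34) = 2936/49 + 25/34 = 101049/1666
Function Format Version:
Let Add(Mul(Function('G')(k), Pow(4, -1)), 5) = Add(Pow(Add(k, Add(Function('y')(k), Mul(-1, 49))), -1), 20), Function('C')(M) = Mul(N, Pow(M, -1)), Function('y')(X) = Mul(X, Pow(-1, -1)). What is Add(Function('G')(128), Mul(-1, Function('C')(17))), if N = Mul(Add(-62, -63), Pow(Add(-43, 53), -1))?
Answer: Rational(101049, 1666) ≈ 60.654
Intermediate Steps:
N = Rational(-25, 2) (N = Mul(-125, Pow(10, -1)) = Mul(-125, Rational(1, 10)) = Rational(-25, 2) ≈ -12.500)
Function('y')(X) = Mul(-1, X) (Function('y')(X) = Mul(X, -1) = Mul(-1, X))
Function('C')(M) = Mul(Rational(-25, 2), Pow(M, -1))
Function('G')(k) = Rational(2936, 49) (Function('G')(k) = Add(-20, Mul(4, Add(Pow(Add(k, Add(Mul(-1, k), Mul(-1, 49))), -1), 20))) = Add(-20, Mul(4, Add(Pow(Add(k, Add(Mul(-1, k), -49)), -1), 20))) = Add(-20, Mul(4, Add(Pow(Add(k, Add(-49, Mul(-1, k))), -1), 20))) = Add(-20, Mul(4, Add(Pow(-49, -1), 20))) = Add(-20, Mul(4, Add(Rational(-1, 49), 20))) = Add(-20, Mul(4, Rational(979, 49))) = Add(-20, Rational(3916, 49)) = Rational(2936, 49))
Add(Function('G')(128), Mul(-1, Function('C')(17))) = Add(Rational(2936, 49), Mul(-1, Mul(Rational(-25, 2), Pow(17, -1)))) = Add(Rational(2936, 49), Mul(-1, Mul(Rational(-25, 2), Rational(1, 17)))) = Add(Rational(2936, 49), Mul(-1, Rational(-25, 34))) = Add(Rational(2936, 49), Rational(25, 34)) = Rational(101049, 1666)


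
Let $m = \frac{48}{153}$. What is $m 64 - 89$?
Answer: $- \frac{3515}{51} \approx -68.922$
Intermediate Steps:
$m = \frac{16}{51}$ ($m = 48 \cdot \frac{1}{153} = \frac{16}{51} \approx 0.31373$)
$m 64 - 89 = \frac{16}{51} \cdot 64 - 89 = \frac{1024}{51} - 89 = - \frac{3515}{51}$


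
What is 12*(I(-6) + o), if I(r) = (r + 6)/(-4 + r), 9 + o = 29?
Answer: 240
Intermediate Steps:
o = 20 (o = -9 + 29 = 20)
I(r) = (6 + r)/(-4 + r)
12*(I(-6) + o) = 12*((6 - 6)/(-4 - 6) + 20) = 12*(0/(-10) + 20) = 12*(-1/10*0 + 20) = 12*(0 + 20) = 12*20 = 240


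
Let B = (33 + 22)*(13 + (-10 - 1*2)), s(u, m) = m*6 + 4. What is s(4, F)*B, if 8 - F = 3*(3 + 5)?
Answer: -5060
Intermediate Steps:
F = -16 (F = 8 - 3*(3 + 5) = 8 - 3*8 = 8 - 1*24 = 8 - 24 = -16)
s(u, m) = 4 + 6*m (s(u, m) = 6*m + 4 = 4 + 6*m)
B = 55 (B = 55*(13 + (-10 - 2)) = 55*(13 - 12) = 55*1 = 55)
s(4, F)*B = (4 + 6*(-16))*55 = (4 - 96)*55 = -92*55 = -5060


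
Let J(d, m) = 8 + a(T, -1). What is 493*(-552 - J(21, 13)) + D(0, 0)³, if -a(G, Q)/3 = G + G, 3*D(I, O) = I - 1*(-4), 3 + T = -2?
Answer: -7853426/27 ≈ -2.9087e+5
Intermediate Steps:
T = -5 (T = -3 - 2 = -5)
D(I, O) = 4/3 + I/3 (D(I, O) = (I - 1*(-4))/3 = (I + 4)/3 = (4 + I)/3 = 4/3 + I/3)
a(G, Q) = -6*G (a(G, Q) = -3*(G + G) = -6*G)
J(d, m) = 38 (J(d, m) = 8 - 6*(-5) = 8 + 30 = 38)
493*(-552 - J(21, 13)) + D(0, 0)³ = 493*(-552 - 1*38) + (4/3 + (⅓)*0)³ = 493*(-552 - 38) + (4/3 + 0)³ = 493*(-590) + (4/3)³ = -290870 + 64/27 = -7853426/27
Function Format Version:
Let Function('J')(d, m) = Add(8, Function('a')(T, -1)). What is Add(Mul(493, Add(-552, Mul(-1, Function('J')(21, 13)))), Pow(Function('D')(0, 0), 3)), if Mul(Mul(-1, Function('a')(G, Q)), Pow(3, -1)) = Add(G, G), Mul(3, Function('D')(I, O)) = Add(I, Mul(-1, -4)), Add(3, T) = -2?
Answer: Rational(-7853426, 27) ≈ -2.9087e+5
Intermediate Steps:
T = -5 (T = Add(-3, -2) = -5)
Function('D')(I, O) = Add(Rational(4, 3), Mul(Rational(1, 3), I)) (Function('D')(I, O) = Mul(Rational(1, 3), Add(I, Mul(-1, -4))) = Mul(Rational(1, 3), Add(I, 4)) = Mul(Rational(1, 3), Add(4, I)) = Add(Rational(4, 3), Mul(Rational(1, 3), I)))
Function('a')(G, Q) = Mul(-6, G) (Function('a')(G, Q) = Mul(-3, Add(G, G)) = Mul(-3, Mul(2, G)) = Mul(-6, G))
Function('J')(d, m) = 38 (Function('J')(d, m) = Add(8, Mul(-6, -5)) = Add(8, 30) = 38)
Add(Mul(493, Add(-552, Mul(-1, Function('J')(21, 13)))), Pow(Function('D')(0, 0), 3)) = Add(Mul(493, Add(-552, Mul(-1, 38))), Pow(Add(Rational(4, 3), Mul(Rational(1, 3), 0)), 3)) = Add(Mul(493, Add(-552, -38)), Pow(Add(Rational(4, 3), 0), 3)) = Add(Mul(493, -590), Pow(Rational(4, 3), 3)) = Add(-290870, Rational(64, 27)) = Rational(-7853426, 27)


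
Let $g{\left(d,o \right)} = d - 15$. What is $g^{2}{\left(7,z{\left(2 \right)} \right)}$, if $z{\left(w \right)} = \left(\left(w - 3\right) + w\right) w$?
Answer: $64$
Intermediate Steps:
$z{\left(w \right)} = w \left(-3 + 2 w\right)$ ($z{\left(w \right)} = \left(\left(-3 + w\right) + w\right) w = \left(-3 + 2 w\right) w = w \left(-3 + 2 w\right)$)
$g{\left(d,o \right)} = -15 + d$ ($g{\left(d,o \right)} = d - 15 = -15 + d$)
$g^{2}{\left(7,z{\left(2 \right)} \right)} = \left(-15 + 7\right)^{2} = \left(-8\right)^{2} = 64$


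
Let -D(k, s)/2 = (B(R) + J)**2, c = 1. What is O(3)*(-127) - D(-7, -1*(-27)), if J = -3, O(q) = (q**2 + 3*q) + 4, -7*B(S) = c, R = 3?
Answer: -135938/49 ≈ -2774.2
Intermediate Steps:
B(S) = -1/7 (B(S) = -1/7*1 = -1/7)
O(q) = 4 + q**2 + 3*q
D(k, s) = -968/49 (D(k, s) = -2*(-1/7 - 3)**2 = -2*(-22/7)**2 = -2*484/49 = -968/49)
O(3)*(-127) - D(-7, -1*(-27)) = (4 + 3**2 + 3*3)*(-127) - 1*(-968/49) = (4 + 9 + 9)*(-127) + 968/49 = 22*(-127) + 968/49 = -2794 + 968/49 = -135938/49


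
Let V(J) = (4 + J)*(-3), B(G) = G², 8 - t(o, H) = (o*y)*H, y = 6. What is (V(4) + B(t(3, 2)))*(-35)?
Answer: -26600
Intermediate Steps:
t(o, H) = 8 - 6*H*o (t(o, H) = 8 - o*6*H = 8 - 6*o*H = 8 - 6*H*o)
V(J) = -12 - 3*J
(V(4) + B(t(3, 2)))*(-35) = ((-12 - 3*4) + (8 - 6*2*3)²)*(-35) = ((-12 - 12) + (8 - 36)²)*(-35) = (-24 + (-28)²)*(-35) = (-24 + 784)*(-35) = 760*(-35) = -26600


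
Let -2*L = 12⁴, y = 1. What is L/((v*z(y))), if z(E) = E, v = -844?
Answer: 2592/211 ≈ 12.284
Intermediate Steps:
L = -10368 (L = -½*12⁴ = -½*20736 = -10368)
L/((v*z(y))) = -10368/((-844*1)) = -10368/(-844) = -10368*(-1/844) = 2592/211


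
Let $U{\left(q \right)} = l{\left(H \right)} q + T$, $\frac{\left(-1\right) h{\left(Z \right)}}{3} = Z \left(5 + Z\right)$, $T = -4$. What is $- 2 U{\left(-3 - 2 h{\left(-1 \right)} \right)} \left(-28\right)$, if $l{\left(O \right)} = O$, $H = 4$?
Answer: $-6272$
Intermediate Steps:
$h{\left(Z \right)} = - 3 Z \left(5 + Z\right)$
$U{\left(q \right)} = -4 + 4 q$ ($U{\left(q \right)} = 4 q - 4 = -4 + 4 q$)
$- 2 U{\left(-3 - 2 h{\left(-1 \right)} \right)} \left(-28\right) = - 2 \left(-4 + 4 \left(-3 - 2 \left(\left(-3\right) \left(-1\right) \left(5 - 1\right)\right)\right)\right) \left(-28\right) = - 2 \left(-4 + 4 \left(-3 - 2 \left(\left(-3\right) \left(-1\right) 4\right)\right)\right) \left(-28\right) = - 2 \left(-4 + 4 \left(-3 - 24\right)\right) \left(-28\right) = - 2 \left(-4 + 4 \left(-27\right)\right) \left(-28\right) = - 2 \left(-4 - 108\right) \left(-28\right) = \left(-2\right) \left(-112\right) \left(-28\right) = 224 \left(-28\right) = -6272$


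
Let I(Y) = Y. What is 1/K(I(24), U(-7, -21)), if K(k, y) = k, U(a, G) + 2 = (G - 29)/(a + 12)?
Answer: 1/24 ≈ 0.041667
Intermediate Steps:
U(a, G) = -2 + (-29 + G)/(12 + a) (U(a, G) = -2 + (G - 29)/(a + 12) = -2 + (-29 + G)/(12 + a))
1/K(I(24), U(-7, -21)) = 1/24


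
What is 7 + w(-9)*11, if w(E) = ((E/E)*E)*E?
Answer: 898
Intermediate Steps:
w(E) = E**2 (w(E) = (1*E)*E = E*E = E**2)
7 + w(-9)*11 = 7 + (-9)**2*11 = 7 + 81*11 = 7 + 891 = 898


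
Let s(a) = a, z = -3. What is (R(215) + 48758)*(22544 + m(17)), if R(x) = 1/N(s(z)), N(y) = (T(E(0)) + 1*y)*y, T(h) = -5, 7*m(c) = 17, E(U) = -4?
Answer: 184685710225/168 ≈ 1.0993e+9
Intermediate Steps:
m(c) = 17/7 (m(c) = (1/7)*17 = 17/7)
N(y) = y*(-5 + y) (N(y) = (-5 + 1*y)*y = (-5 + y)*y = y*(-5 + y))
R(x) = 1/24 (R(x) = 1/(-3*(-5 - 3)) = 1/(-3*(-8)) = 1/24)
(R(215) + 48758)*(22544 + m(17)) = (1/24 + 48758)*(22544 + 17/7) = (1170193/24)*(157825/7) = 184685710225/168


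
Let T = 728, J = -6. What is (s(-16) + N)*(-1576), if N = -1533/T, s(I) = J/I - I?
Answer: -292348/13 ≈ -22488.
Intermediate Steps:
s(I) = -I - 6/I (s(I) = -6/I - I = -I - 6/I)
N = -219/104 (N = -1533/728 = -1533*1/728 = -219/104 ≈ -2.1058)
(s(-16) + N)*(-1576) = ((-1*(-16) - 6/(-16)) - 219/104)*(-1576) = ((16 - 6*(-1/16)) - 219/104)*(-1576) = ((16 + 3/8) - 219/104)*(-1576) = (131/8 - 219/104)*(-1576) = (371/26)*(-1576) = -292348/13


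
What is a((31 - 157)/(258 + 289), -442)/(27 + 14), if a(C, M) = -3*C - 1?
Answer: -169/22427 ≈ -0.0075356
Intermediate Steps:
a(C, M) = -1 - 3*C
a((31 - 157)/(258 + 289), -442)/(27 + 14) = (-1 - 3*(31 - 157)/(258 + 289))/(27 + 14) = (-1 - (-378)/547)/41 = (-1 - (-378)/547)*(1/41) = (-1 - 3*(-126/547))*(1/41) = (-1 + 378/547)*(1/41) = -169/547*1/41 = -169/22427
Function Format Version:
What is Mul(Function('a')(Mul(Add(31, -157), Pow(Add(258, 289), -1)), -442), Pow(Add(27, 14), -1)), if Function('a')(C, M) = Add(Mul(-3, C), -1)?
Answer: Rational(-169, 22427) ≈ -0.0075356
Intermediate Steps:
Function('a')(C, M) = Add(-1, Mul(-3, C))
Mul(Function('a')(Mul(Add(31, -157), Pow(Add(258, 289), -1)), -442), Pow(Add(27, 14), -1)) = Mul(Add(-1, Mul(-3, Mul(Add(31, -157), Pow(Add(258, 289), -1)))), Pow(Add(27, 14), -1)) = Mul(Add(-1, Mul(-3, Mul(-126, Pow(547, -1)))), Pow(41, -1)) = Mul(Add(-1, Mul(-3, Mul(-126, Rational(1, 547)))), Rational(1, 41)) = Mul(Add(-1, Mul(-3, Rational(-126, 547))), Rational(1, 41)) = Mul(Add(-1, Rational(378, 547)), Rational(1, 41)) = Mul(Rational(-169, 547), Rational(1, 41)) = Rational(-169, 22427)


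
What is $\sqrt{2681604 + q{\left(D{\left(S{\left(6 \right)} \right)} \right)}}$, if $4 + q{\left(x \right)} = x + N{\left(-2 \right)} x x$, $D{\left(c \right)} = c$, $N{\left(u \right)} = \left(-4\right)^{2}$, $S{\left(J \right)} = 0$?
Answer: $80 \sqrt{419} \approx 1637.6$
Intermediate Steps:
$N{\left(u \right)} = 16$
$q{\left(x \right)} = -4 + x + 16 x^{2}$ ($q{\left(x \right)} = -4 + \left(x + 16 x x\right) = -4 + \left(x + 16 x^{2}\right) = -4 + x + 16 x^{2}$)
$\sqrt{2681604 + q{\left(D{\left(S{\left(6 \right)} \right)} \right)}} = \sqrt{2681604 + \left(-4 + 0 + 16 \cdot 0^{2}\right)} = \sqrt{2681604 + \left(-4 + 0 + 16 \cdot 0\right)} = \sqrt{2681604 + \left(-4 + 0 + 0\right)} = \sqrt{2681604 - 4} = \sqrt{2681600} = 80 \sqrt{419}$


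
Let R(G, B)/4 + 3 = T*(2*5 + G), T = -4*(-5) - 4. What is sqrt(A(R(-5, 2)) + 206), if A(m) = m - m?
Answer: sqrt(206) ≈ 14.353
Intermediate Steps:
T = 16 (T = 20 - 4 = 16)
R(G, B) = 628 + 64*G (R(G, B) = -12 + 4*(16*(2*5 + G)) = -12 + 4*(16*(10 + G)) = -12 + 4*(160 + 16*G) = -12 + (640 + 64*G) = 628 + 64*G)
A(m) = 0
sqrt(A(R(-5, 2)) + 206) = sqrt(0 + 206) = sqrt(206)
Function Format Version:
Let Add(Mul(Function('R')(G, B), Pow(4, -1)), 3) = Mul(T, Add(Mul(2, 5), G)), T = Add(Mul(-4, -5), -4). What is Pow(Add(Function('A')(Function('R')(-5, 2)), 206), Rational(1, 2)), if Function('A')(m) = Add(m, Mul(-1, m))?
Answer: Pow(206, Rational(1, 2)) ≈ 14.353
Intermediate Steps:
T = 16 (T = Add(20, -4) = 16)
Function('R')(G, B) = Add(628, Mul(64, G)) (Function('R')(G, B) = Add(-12, Mul(4, Mul(16, Add(Mul(2, 5), G)))) = Add(-12, Mul(4, Mul(16, Add(10, G)))) = Add(-12, Mul(4, Add(160, Mul(16, G)))) = Add(-12, Add(640, Mul(64, G))) = Add(628, Mul(64, G)))
Function('A')(m) = 0
Pow(Add(Function('A')(Function('R')(-5, 2)), 206), Rational(1, 2)) = Pow(Add(0, 206), Rational(1, 2)) = Pow(206, Rational(1, 2))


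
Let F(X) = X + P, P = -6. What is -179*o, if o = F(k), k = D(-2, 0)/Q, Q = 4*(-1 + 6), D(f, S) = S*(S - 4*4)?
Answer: 1074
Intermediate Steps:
D(f, S) = S*(-16 + S) (D(f, S) = S*(S - 16) = S*(-16 + S))
Q = 20 (Q = 4*5 = 20)
k = 0 (k = (0*(-16 + 0))/20 = (0*(-16))*(1/20) = 0*(1/20) = 0)
F(X) = -6 + X (F(X) = X - 6 = -6 + X)
o = -6 (o = -6 + 0 = -6)
-179*o = -179*(-6) = 1074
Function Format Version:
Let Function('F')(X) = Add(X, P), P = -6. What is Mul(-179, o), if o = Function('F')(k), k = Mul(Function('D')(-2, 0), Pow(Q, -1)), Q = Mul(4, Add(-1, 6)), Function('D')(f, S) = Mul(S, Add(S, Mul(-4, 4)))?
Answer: 1074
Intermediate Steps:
Function('D')(f, S) = Mul(S, Add(-16, S)) (Function('D')(f, S) = Mul(S, Add(S, -16)) = Mul(S, Add(-16, S)))
Q = 20 (Q = Mul(4, 5) = 20)
k = 0 (k = Mul(Mul(0, Add(-16, 0)), Pow(20, -1)) = Mul(Mul(0, -16), Rational(1, 20)) = Mul(0, Rational(1, 20)) = 0)
Function('F')(X) = Add(-6, X) (Function('F')(X) = Add(X, -6) = Add(-6, X))
o = -6 (o = Add(-6, 0) = -6)
Mul(-179, o) = Mul(-179, -6) = 1074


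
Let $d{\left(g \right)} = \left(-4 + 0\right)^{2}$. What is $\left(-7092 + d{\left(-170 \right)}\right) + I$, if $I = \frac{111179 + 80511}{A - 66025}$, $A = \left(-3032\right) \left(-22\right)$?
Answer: $- \frac{4612914}{679} \approx -6793.7$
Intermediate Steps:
$A = 66704$
$I = \frac{191690}{679}$ ($I = \frac{111179 + 80511}{66704 - 66025} = \frac{191690}{679} \approx 282.31$)
$d{\left(g \right)} = 16$ ($d{\left(g \right)} = \left(-4\right)^{2} = 16$)
$\left(-7092 + d{\left(-170 \right)}\right) + I = \left(-7092 + 16\right) + \frac{191690}{679} = -7076 + \frac{191690}{679} = - \frac{4612914}{679}$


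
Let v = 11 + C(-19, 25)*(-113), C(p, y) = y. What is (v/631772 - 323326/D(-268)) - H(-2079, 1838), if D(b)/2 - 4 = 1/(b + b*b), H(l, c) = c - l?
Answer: -4008309746357933/90414470350 ≈ -44333.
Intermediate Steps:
v = -2814 (v = 11 + 25*(-113) = 11 - 2825 = -2814)
D(b) = 8 + 2/(b + b²) (D(b) = 8 + 2/(b + b*b) = 8 + 2/(b + b²))
(v/631772 - 323326/D(-268)) - H(-2079, 1838) = (-2814/631772 - 323326*(-134*(1 - 268)/(1 + 4*(-268) + 4*(-268)²))) - (1838 - 1*(-2079)) = (-2814*1/631772 - 323326*35778/(1 - 1072 + 4*71824)) - (1838 + 2079) = (-1407/315886 - 323326*35778/(1 - 1072 + 287296)) - 1*3917 = (-1407/315886 - 323326/(2*(-1/268)*(-1/267)*286225)) - 3917 = (-1407/315886 - 323326/286225/35778) - 3917 = (-1407/315886 - 323326*35778/286225) - 3917 = (-1407/315886 - 11567957628/286225) - 3917 = -3654156265996983/90414470350 - 3917 = -4008309746357933/90414470350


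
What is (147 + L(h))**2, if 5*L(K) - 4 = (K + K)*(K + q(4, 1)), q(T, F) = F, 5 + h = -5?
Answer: 844561/25 ≈ 33782.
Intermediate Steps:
h = -10 (h = -5 - 5 = -10)
L(K) = 4/5 + 2*K*(1 + K)/5 (L(K) = 4/5 + ((K + K)*(K + 1))/5 = 4/5 + ((2*K)*(1 + K))/5 = 4/5 + (2*K*(1 + K))/5 = 4/5 + 2*K*(1 + K)/5)
(147 + L(h))**2 = (147 + (4/5 + (2/5)*(-10) + (2/5)*(-10)**2))**2 = (147 + (4/5 - 4 + (2/5)*100))**2 = (147 + (4/5 - 4 + 40))**2 = (147 + 184/5)**2 = (919/5)**2 = 844561/25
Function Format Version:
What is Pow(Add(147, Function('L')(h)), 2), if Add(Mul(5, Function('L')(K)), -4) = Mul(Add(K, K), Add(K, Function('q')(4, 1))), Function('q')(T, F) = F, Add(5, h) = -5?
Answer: Rational(844561, 25) ≈ 33782.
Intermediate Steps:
h = -10 (h = Add(-5, -5) = -10)
Function('L')(K) = Add(Rational(4, 5), Mul(Rational(2, 5), K, Add(1, K))) (Function('L')(K) = Add(Rational(4, 5), Mul(Rational(1, 5), Mul(Add(K, K), Add(K, 1)))) = Add(Rational(4, 5), Mul(Rational(1, 5), Mul(Mul(2, K), Add(1, K)))) = Add(Rational(4, 5), Mul(Rational(1, 5), Mul(2, K, Add(1, K)))) = Add(Rational(4, 5), Mul(Rational(2, 5), K, Add(1, K))))
Pow(Add(147, Function('L')(h)), 2) = Pow(Add(147, Add(Rational(4, 5), Mul(Rational(2, 5), -10), Mul(Rational(2, 5), Pow(-10, 2)))), 2) = Pow(Add(147, Add(Rational(4, 5), -4, Mul(Rational(2, 5), 100))), 2) = Pow(Add(147, Add(Rational(4, 5), -4, 40)), 2) = Pow(Add(147, Rational(184, 5)), 2) = Pow(Rational(919, 5), 2) = Rational(844561, 25)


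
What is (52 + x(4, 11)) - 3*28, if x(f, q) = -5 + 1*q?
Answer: -26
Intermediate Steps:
x(f, q) = -5 + q
(52 + x(4, 11)) - 3*28 = (52 + (-5 + 11)) - 3*28 = (52 + 6) - 84 = 58 - 84 = -26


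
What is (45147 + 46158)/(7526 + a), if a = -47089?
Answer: -91305/39563 ≈ -2.3078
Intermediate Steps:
(45147 + 46158)/(7526 + a) = (45147 + 46158)/(7526 - 47089) = 91305/(-39563) = 91305*(-1/39563) = -91305/39563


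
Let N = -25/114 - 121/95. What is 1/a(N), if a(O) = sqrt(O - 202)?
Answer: -I*sqrt(66114870)/115991 ≈ -0.070101*I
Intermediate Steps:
N = -851/570 (N = -25*1/114 - 121*1/95 = -25/114 - 121/95 = -851/570 ≈ -1.4930)
a(O) = sqrt(-202 + O)
1/a(N) = 1/(sqrt(-202 - 851/570)) = 1/(sqrt(-115991/570)) = 1/(I*sqrt(66114870)/570) = -I*sqrt(66114870)/115991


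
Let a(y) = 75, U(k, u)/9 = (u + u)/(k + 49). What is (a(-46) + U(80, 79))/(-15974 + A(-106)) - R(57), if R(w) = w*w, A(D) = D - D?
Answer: -2231683317/686882 ≈ -3249.0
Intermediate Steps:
A(D) = 0
U(k, u) = 18*u/(49 + k) (U(k, u) = 9*((u + u)/(k + 49)) = 9*((2*u)/(49 + k)) = 9*(2*u/(49 + k)) = 18*u/(49 + k))
R(w) = w²
(a(-46) + U(80, 79))/(-15974 + A(-106)) - R(57) = (75 + 18*79/(49 + 80))/(-15974 + 0) - 1*57² = (75 + 18*79/129)/(-15974) - 1*3249 = (75 + 18*79*(1/129))*(-1/15974) - 3249 = (75 + 474/43)*(-1/15974) - 3249 = (3699/43)*(-1/15974) - 3249 = -3699/686882 - 3249 = -2231683317/686882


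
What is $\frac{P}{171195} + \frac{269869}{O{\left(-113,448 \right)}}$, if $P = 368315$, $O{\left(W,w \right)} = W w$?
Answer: $- \frac{48769283}{15339072} \approx -3.1794$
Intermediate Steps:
$\frac{P}{171195} + \frac{269869}{O{\left(-113,448 \right)}} = \frac{368315}{171195} + \frac{269869}{\left(-113\right) 448} = 368315 \cdot \frac{1}{171195} + \frac{269869}{-50624} = \frac{73663}{34239} + 269869 \left(- \frac{1}{50624}\right) = \frac{73663}{34239} - \frac{269869}{50624} = - \frac{48769283}{15339072}$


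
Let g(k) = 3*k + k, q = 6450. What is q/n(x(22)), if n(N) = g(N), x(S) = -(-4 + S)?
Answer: -1075/12 ≈ -89.583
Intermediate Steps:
x(S) = 4 - S
g(k) = 4*k
n(N) = 4*N
q/n(x(22)) = 6450/((4*(4 - 1*22))) = 6450/((4*(4 - 22))) = 6450/((4*(-18))) = 6450/(-72) = 6450*(-1/72) = -1075/12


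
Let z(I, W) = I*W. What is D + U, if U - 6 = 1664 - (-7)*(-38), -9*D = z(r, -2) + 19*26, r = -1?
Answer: 12140/9 ≈ 1348.9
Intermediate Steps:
D = -496/9 (D = -(-1*(-2) + 19*26)/9 = -(2 + 494)/9 = -⅑*496 = -496/9 ≈ -55.111)
U = 1404 (U = 6 + (1664 - (-7)*(-38)) = 6 + (1664 - 1*266) = 6 + (1664 - 266) = 6 + 1398 = 1404)
D + U = -496/9 + 1404 = 12140/9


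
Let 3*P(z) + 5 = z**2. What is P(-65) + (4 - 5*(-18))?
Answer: 4502/3 ≈ 1500.7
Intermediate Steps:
P(z) = -5/3 + z**2/3
P(-65) + (4 - 5*(-18)) = (-5/3 + (1/3)*(-65)**2) + (4 - 5*(-18)) = (-5/3 + (1/3)*4225) + (4 + 90) = (-5/3 + 4225/3) + 94 = 4220/3 + 94 = 4502/3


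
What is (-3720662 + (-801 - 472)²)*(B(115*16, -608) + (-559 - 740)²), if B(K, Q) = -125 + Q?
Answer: -3542227126844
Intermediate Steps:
(-3720662 + (-801 - 472)²)*(B(115*16, -608) + (-559 - 740)²) = (-3720662 + (-801 - 472)²)*((-125 - 608) + (-559 - 740)²) = (-3720662 + (-1273)²)*(-733 + (-1299)²) = (-3720662 + 1620529)*(-733 + 1687401) = -2100133*1686668 = -3542227126844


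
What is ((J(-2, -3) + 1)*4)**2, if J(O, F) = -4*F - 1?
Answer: 2304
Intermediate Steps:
J(O, F) = -1 - 4*F
((J(-2, -3) + 1)*4)**2 = (((-1 - 4*(-3)) + 1)*4)**2 = (((-1 + 12) + 1)*4)**2 = ((11 + 1)*4)**2 = (12*4)**2 = 48**2 = 2304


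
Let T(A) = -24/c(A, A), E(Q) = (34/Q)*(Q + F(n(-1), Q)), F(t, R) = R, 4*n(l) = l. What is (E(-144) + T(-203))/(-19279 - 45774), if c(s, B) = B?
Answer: -13828/13205759 ≈ -0.0010471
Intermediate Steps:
n(l) = l/4
E(Q) = 68 (E(Q) = (34/Q)*(Q + Q) = (34/Q)*(2*Q) = 68)
T(A) = -24/A
(E(-144) + T(-203))/(-19279 - 45774) = (68 - 24/(-203))/(-19279 - 45774) = (68 - 24*(-1/203))/(-65053) = (68 + 24/203)*(-1/65053) = (13828/203)*(-1/65053) = -13828/13205759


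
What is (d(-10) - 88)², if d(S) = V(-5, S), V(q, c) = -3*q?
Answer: 5329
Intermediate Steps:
d(S) = 15 (d(S) = -3*(-5) = 15)
(d(-10) - 88)² = (15 - 88)² = (-73)² = 5329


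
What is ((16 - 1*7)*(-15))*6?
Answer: -810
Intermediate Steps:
((16 - 1*7)*(-15))*6 = ((16 - 7)*(-15))*6 = (9*(-15))*6 = -135*6 = -810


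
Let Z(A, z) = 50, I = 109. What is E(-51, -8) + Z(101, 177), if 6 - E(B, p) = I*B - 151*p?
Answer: 4407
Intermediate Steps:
E(B, p) = 6 - 109*B + 151*p (E(B, p) = 6 - (109*B - 151*p) = 6 - (-151*p + 109*B) = 6 + (-109*B + 151*p) = 6 - 109*B + 151*p)
E(-51, -8) + Z(101, 177) = (6 - 109*(-51) + 151*(-8)) + 50 = (6 + 5559 - 1208) + 50 = 4357 + 50 = 4407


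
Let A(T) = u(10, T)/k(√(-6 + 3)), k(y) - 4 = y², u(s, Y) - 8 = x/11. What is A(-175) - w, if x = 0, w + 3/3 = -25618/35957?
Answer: 349231/35957 ≈ 9.7125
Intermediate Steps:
w = -61575/35957 (w = -1 - 25618/35957 = -61575/35957 ≈ -1.7125)
u(s, Y) = 8 (u(s, Y) = 8 + 0/11 = 8 + 0*(1/11) = 8 + 0 = 8)
k(y) = 4 + y²
A(T) = 8 (A(T) = 8/(4 + (√(-6 + 3))²) = 8/(4 + (√(-3))²) = 8/(4 + (I*√3)²) = 8/(4 - 3) = 8/1 = 8*1 = 8)
A(-175) - w = 8 - 1*(-61575/35957) = 8 + 61575/35957 = 349231/35957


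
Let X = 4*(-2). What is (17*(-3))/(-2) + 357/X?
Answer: -153/8 ≈ -19.125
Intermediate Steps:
X = -8
(17*(-3))/(-2) + 357/X = (17*(-3))/(-2) + 357/(-8) = -51*(-½) + 357*(-⅛) = 51/2 - 357/8 = -153/8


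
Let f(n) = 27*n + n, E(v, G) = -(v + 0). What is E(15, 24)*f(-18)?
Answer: 7560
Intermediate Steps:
E(v, G) = -v
f(n) = 28*n
E(15, 24)*f(-18) = (-1*15)*(28*(-18)) = -15*(-504) = 7560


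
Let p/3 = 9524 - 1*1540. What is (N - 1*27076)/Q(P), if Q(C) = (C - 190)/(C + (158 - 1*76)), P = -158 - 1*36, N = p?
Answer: -5467/6 ≈ -911.17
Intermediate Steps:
p = 23952 (p = 3*(9524 - 1*1540) = 3*(9524 - 1540) = 3*7984 = 23952)
N = 23952
P = -194 (P = -158 - 36 = -194)
Q(C) = (-190 + C)/(82 + C) (Q(C) = (-190 + C)/(C + (158 - 76)) = (-190 + C)/(C + 82) = (-190 + C)/(82 + C))
(N - 1*27076)/Q(P) = (23952 - 1*27076)/(((-190 - 194)/(82 - 194))) = (23952 - 27076)/((-384/(-112))) = -3124/((-1/112*(-384))) = -3124/24/7 = -3124*7/24 = -5467/6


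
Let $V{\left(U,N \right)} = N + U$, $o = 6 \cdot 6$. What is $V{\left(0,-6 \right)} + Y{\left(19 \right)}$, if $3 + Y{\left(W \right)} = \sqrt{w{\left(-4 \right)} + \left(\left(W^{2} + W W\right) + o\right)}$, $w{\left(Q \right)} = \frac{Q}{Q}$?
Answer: $-9 + \sqrt{759} \approx 18.55$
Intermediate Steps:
$o = 36$
$w{\left(Q \right)} = 1$
$Y{\left(W \right)} = -3 + \sqrt{37 + 2 W^{2}}$ ($Y{\left(W \right)} = -3 + \sqrt{1 + \left(\left(W^{2} + W W\right) + 36\right)} = -3 + \sqrt{1 + \left(\left(W^{2} + W^{2}\right) + 36\right)} = -3 + \sqrt{1 + \left(2 W^{2} + 36\right)} = -3 + \sqrt{1 + \left(36 + 2 W^{2}\right)} = -3 + \sqrt{37 + 2 W^{2}}$)
$V{\left(0,-6 \right)} + Y{\left(19 \right)} = \left(-6 + 0\right) - \left(3 - \sqrt{37 + 2 \cdot 19^{2}}\right) = -6 - \left(3 - \sqrt{37 + 2 \cdot 361}\right) = -6 - \left(3 - \sqrt{37 + 722}\right) = -6 - \left(3 - \sqrt{759}\right) = -9 + \sqrt{759}$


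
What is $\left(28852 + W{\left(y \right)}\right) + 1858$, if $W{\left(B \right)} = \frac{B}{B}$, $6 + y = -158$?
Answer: $30711$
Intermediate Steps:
$y = -164$ ($y = -6 - 158 = -164$)
$W{\left(B \right)} = 1$
$\left(28852 + W{\left(y \right)}\right) + 1858 = \left(28852 + 1\right) + 1858 = 28853 + 1858 = 30711$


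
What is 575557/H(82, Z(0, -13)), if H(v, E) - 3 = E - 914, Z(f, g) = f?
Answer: -575557/911 ≈ -631.79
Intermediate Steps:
H(v, E) = -911 + E (H(v, E) = 3 + (E - 914) = 3 + (-914 + E) = -911 + E)
575557/H(82, Z(0, -13)) = 575557/(-911 + 0) = 575557/(-911) = 575557*(-1/911) = -575557/911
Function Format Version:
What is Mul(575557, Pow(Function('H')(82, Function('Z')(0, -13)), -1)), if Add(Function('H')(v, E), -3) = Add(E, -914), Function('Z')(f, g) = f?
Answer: Rational(-575557, 911) ≈ -631.79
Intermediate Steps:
Function('H')(v, E) = Add(-911, E) (Function('H')(v, E) = Add(3, Add(E, -914)) = Add(3, Add(-914, E)) = Add(-911, E))
Mul(575557, Pow(Function('H')(82, Function('Z')(0, -13)), -1)) = Mul(575557, Pow(Add(-911, 0), -1)) = Mul(575557, Pow(-911, -1)) = Mul(575557, Rational(-1, 911)) = Rational(-575557, 911)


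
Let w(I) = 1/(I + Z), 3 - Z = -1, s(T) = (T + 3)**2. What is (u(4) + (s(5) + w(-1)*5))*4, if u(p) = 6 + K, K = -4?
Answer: 812/3 ≈ 270.67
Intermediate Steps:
s(T) = (3 + T)**2
Z = 4 (Z = 3 - 1*(-1) = 3 + 1 = 4)
u(p) = 2 (u(p) = 6 - 4 = 2)
w(I) = 1/(4 + I) (w(I) = 1/(I + 4) = 1/(4 + I))
(u(4) + (s(5) + w(-1)*5))*4 = (2 + ((3 + 5)**2 + 5/(4 - 1)))*4 = (2 + (8**2 + 5/3))*4 = (2 + (64 + (1/3)*5))*4 = (2 + (64 + 5/3))*4 = (2 + 197/3)*4 = (203/3)*4 = 812/3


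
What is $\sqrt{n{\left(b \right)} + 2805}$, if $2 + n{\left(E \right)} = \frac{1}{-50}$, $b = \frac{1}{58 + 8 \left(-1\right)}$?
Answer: $\frac{\sqrt{280298}}{10} \approx 52.943$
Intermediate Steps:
$b = \frac{1}{50}$ ($b = \frac{1}{58 - 8} = \frac{1}{50} \approx 0.02$)
$n{\left(E \right)} = - \frac{101}{50}$ ($n{\left(E \right)} = -2 + \frac{1}{-50} = -2 - \frac{1}{50} = - \frac{101}{50}$)
$\sqrt{n{\left(b \right)} + 2805} = \sqrt{- \frac{101}{50} + 2805} = \sqrt{\frac{140149}{50}} = \frac{\sqrt{280298}}{10}$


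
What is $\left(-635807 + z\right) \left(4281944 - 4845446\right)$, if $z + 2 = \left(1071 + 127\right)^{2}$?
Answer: $-450460681290$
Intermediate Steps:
$z = 1435202$ ($z = -2 + \left(1071 + 127\right)^{2} = -2 + 1198^{2} = -2 + 1435204 = 1435202$)
$\left(-635807 + z\right) \left(4281944 - 4845446\right) = \left(-635807 + 1435202\right) \left(4281944 - 4845446\right) = 799395 \left(-563502\right) = -450460681290$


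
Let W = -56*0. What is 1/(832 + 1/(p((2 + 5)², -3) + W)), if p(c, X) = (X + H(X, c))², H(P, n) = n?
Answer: 2116/1760513 ≈ 0.0012019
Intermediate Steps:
W = 0
p(c, X) = (X + c)²
1/(832 + 1/(p((2 + 5)², -3) + W)) = 1/(832 + 1/((-3 + (2 + 5)²)² + 0)) = 1/(832 + 1/((-3 + 7²)² + 0)) = 1/(832 + 1/((-3 + 49)² + 0)) = 1/(832 + 1/(46² + 0)) = 1/(832 + 1/(2116 + 0)) = 1/(832 + 1/2116) = 1/(1760513/2116) = 2116/1760513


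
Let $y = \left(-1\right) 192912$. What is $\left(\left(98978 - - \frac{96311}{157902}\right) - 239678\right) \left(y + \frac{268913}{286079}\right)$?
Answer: $\frac{1226091698638116004015}{45172446258} \approx 2.7142 \cdot 10^{10}$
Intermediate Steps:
$y = -192912$
$\left(\left(98978 - - \frac{96311}{157902}\right) - 239678\right) \left(y + \frac{268913}{286079}\right) = \left(\left(98978 - - \frac{96311}{157902}\right) - 239678\right) \left(-192912 + \frac{268913}{286079}\right) = \left(\left(98978 + \frac{96311}{157902}\right) - 239678\right) \left(- \frac{55187803135}{286079}\right) = \left(\frac{15628920467}{157902} - 239678\right) \left(- \frac{55187803135}{286079}\right) = \left(- \frac{22216715089}{157902}\right) \left(- \frac{55187803135}{286079}\right) = \frac{1226091698638116004015}{45172446258}$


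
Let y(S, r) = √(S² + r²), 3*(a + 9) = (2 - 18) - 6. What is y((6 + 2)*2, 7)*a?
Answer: -49*√305/3 ≈ -285.25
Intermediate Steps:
a = -49/3 (a = -9 + ((2 - 18) - 6)/3 = -9 + (-16 - 6)/3 = -9 + (⅓)*(-22) = -9 - 22/3 = -49/3 ≈ -16.333)
y((6 + 2)*2, 7)*a = √(((6 + 2)*2)² + 7²)*(-49/3) = √((8*2)² + 49)*(-49/3) = √(16² + 49)*(-49/3) = √(256 + 49)*(-49/3) = √305*(-49/3) = -49*√305/3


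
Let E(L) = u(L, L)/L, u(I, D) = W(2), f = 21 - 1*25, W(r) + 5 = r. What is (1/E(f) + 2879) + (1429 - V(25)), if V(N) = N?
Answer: 12853/3 ≈ 4284.3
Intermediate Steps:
W(r) = -5 + r
f = -4 (f = 21 - 25 = -4)
u(I, D) = -3 (u(I, D) = -5 + 2 = -3)
E(L) = -3/L
(1/E(f) + 2879) + (1429 - V(25)) = (1/(-3/(-4)) + 2879) + (1429 - 1*25) = (1/(-3*(-¼)) + 2879) + (1429 - 25) = (1/(¾) + 2879) + 1404 = (4/3 + 2879) + 1404 = 8641/3 + 1404 = 12853/3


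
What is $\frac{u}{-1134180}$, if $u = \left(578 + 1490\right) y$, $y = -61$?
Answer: $\frac{31537}{283545} \approx 0.11122$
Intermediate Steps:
$u = -126148$ ($u = \left(578 + 1490\right) \left(-61\right) = 2068 \left(-61\right) = -126148$)
$\frac{u}{-1134180} = - \frac{126148}{-1134180} = \left(-126148\right) \left(- \frac{1}{1134180}\right) = \frac{31537}{283545}$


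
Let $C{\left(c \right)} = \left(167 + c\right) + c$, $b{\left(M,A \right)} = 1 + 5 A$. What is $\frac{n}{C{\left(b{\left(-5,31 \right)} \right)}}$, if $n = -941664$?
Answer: $- \frac{941664}{479} \approx -1965.9$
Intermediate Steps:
$C{\left(c \right)} = 167 + 2 c$
$\frac{n}{C{\left(b{\left(-5,31 \right)} \right)}} = - \frac{941664}{167 + 2 \left(1 + 5 \cdot 31\right)} = - \frac{941664}{167 + 2 \left(1 + 155\right)} = - \frac{941664}{167 + 2 \cdot 156} = - \frac{941664}{167 + 312} = - \frac{941664}{479}$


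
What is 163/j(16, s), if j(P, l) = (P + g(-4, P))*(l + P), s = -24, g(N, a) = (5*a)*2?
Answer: -163/1408 ≈ -0.11577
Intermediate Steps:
g(N, a) = 10*a
j(P, l) = 11*P*(P + l) (j(P, l) = (P + 10*P)*(l + P) = (11*P)*(P + l) = 11*P*(P + l))
163/j(16, s) = 163/((11*16*(16 - 24))) = 163/((11*16*(-8))) = 163/(-1408) = 163*(-1/1408) = -163/1408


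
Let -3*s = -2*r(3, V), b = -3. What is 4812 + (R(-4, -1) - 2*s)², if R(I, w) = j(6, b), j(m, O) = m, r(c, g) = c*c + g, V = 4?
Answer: 44464/9 ≈ 4940.4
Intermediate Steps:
r(c, g) = g + c² (r(c, g) = c² + g = g + c²)
R(I, w) = 6
s = 26/3 (s = -(-2)*(4 + 3²)/3 = -(-2)*(4 + 9)/3 = -(-2)*13/3 = -⅓*(-26) = 26/3 ≈ 8.6667)
4812 + (R(-4, -1) - 2*s)² = 4812 + (6 - 2*26/3)² = 4812 + (6 - 52/3)² = 4812 + (-34/3)² = 4812 + 1156/9 = 44464/9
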